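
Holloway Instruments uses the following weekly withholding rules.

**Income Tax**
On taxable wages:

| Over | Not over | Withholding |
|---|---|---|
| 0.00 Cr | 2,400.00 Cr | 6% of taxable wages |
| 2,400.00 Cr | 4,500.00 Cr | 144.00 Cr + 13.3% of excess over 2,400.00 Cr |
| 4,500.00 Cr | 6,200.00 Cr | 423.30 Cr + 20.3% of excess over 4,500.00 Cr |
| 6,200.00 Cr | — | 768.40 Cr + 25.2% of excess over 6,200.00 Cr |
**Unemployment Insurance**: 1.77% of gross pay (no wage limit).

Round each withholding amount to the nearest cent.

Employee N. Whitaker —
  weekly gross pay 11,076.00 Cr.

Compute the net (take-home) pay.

Income Tax: taxable = 11,076.00 Cr
  768.40 Cr + 25.2% × (11,076.00 Cr − 6,200.00 Cr) = 768.40 Cr + 25.2% × 4,876.00 Cr = 1,997.15 Cr
Unemployment Insurance: 1.77% × 11,076.00 Cr = 196.05 Cr
Total withheld: 1,997.15 Cr + 196.05 Cr = 2,193.20 Cr
Net pay: 11,076.00 Cr − 2,193.20 Cr = 8,882.80 Cr

8,882.80 Cr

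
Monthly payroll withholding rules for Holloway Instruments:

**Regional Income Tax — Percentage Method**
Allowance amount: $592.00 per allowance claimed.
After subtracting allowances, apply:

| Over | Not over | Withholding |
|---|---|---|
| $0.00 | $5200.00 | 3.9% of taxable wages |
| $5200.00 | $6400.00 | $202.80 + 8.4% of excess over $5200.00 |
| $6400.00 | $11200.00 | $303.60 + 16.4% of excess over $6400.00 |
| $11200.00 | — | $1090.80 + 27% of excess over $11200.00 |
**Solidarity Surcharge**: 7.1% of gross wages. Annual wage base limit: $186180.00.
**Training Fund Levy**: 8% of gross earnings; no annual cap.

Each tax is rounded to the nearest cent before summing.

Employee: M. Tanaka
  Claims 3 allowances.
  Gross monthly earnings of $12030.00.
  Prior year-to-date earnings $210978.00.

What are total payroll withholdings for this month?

$1898.06

Regional Income Tax: taxable = $12030.00 − 3×$592.00 = $10254.00
  $303.60 + 16.4% × ($10254.00 − $6400.00) = $303.60 + 16.4% × $3854.00 = $935.66
Solidarity Surcharge: YTD $210978.00 ≥ cap $186180.00 → $0.00
Training Fund Levy: 8% × $12030.00 = $962.40
Total: $935.66 + $0.00 + $962.40 = $1898.06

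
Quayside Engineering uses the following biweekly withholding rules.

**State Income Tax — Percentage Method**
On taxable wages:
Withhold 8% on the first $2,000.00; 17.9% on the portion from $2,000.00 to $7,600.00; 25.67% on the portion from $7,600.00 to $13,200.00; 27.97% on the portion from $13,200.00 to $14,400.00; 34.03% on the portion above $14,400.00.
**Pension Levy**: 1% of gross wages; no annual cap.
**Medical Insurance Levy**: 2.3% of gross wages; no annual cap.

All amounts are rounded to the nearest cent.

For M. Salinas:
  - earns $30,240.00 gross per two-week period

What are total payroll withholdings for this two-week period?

State Income Tax: taxable = $30,240.00
  $2,935.56 + 34.03% × ($30,240.00 − $14,400.00) = $2,935.56 + 34.03% × $15,840.00 = $8,325.91
Pension Levy: 1% × $30,240.00 = $302.40
Medical Insurance Levy: 2.3% × $30,240.00 = $695.52
Total: $8,325.91 + $302.40 + $695.52 = $9,323.83

$9,323.83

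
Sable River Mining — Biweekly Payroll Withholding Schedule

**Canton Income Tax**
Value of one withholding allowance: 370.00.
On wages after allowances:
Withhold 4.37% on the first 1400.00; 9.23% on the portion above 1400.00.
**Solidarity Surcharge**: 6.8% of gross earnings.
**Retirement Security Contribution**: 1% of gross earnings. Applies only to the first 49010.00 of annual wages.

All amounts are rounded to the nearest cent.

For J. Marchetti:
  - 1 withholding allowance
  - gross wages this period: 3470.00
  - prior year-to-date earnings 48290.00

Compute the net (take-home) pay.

Canton Income Tax: taxable = 3470.00 − 1×370.00 = 3100.00
  61.18 + 9.23% × (3100.00 − 1400.00) = 61.18 + 9.23% × 1700.00 = 218.09
Solidarity Surcharge: 6.8% × 3470.00 = 235.96
Retirement Security Contribution: cap 49010.00 − YTD 48290.00 = 720.00 subject; 1% × 720.00 = 7.20
Total withheld: 218.09 + 235.96 + 7.20 = 461.25
Net pay: 3470.00 − 461.25 = 3008.75

3008.75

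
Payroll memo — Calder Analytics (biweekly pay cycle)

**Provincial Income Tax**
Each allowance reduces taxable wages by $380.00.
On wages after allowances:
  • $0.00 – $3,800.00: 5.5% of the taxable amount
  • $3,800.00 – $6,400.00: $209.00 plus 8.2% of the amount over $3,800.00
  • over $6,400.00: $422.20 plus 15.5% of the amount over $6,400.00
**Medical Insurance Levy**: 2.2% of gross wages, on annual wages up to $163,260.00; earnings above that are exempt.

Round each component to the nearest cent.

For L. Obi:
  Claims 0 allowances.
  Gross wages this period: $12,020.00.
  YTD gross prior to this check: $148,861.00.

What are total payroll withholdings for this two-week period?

$1,557.74

Provincial Income Tax: taxable = $12,020.00
  $422.20 + 15.5% × ($12,020.00 − $6,400.00) = $422.20 + 15.5% × $5,620.00 = $1,293.30
Medical Insurance Levy: 2.2% × $12,020.00 = $264.44
Total: $1,293.30 + $264.44 = $1,557.74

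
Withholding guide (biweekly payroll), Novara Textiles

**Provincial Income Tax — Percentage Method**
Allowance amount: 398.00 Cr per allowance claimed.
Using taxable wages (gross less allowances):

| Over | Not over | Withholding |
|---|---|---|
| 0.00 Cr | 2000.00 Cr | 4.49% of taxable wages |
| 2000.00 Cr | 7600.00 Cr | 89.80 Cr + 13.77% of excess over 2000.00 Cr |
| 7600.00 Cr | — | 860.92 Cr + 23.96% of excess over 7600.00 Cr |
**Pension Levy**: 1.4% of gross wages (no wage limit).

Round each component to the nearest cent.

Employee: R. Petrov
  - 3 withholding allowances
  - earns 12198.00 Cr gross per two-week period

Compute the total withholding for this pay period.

1847.29 Cr

Provincial Income Tax: taxable = 12198.00 Cr − 3×398.00 Cr = 11004.00 Cr
  860.92 Cr + 23.96% × (11004.00 Cr − 7600.00 Cr) = 860.92 Cr + 23.96% × 3404.00 Cr = 1676.52 Cr
Pension Levy: 1.4% × 12198.00 Cr = 170.77 Cr
Total: 1676.52 Cr + 170.77 Cr = 1847.29 Cr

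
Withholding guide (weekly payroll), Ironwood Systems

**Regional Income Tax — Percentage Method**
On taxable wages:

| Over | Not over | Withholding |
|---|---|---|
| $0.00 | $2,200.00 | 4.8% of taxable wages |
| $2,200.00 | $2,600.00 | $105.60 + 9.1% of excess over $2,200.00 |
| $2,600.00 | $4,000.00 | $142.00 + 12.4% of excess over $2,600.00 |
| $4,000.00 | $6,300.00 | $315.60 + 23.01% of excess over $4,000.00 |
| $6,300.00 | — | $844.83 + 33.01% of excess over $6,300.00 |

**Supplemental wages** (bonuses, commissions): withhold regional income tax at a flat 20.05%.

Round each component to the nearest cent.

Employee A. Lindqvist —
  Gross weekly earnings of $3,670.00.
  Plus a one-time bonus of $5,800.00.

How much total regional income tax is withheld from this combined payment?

Regional Income Tax: taxable = $3,670.00
  $142.00 + 12.4% × ($3,670.00 − $2,600.00) = $142.00 + 12.4% × $1,070.00 = $274.68
Supplemental (20.05% flat on bonus): 20.05% × $5,800.00 = $1,162.90
Total regional income tax: $274.68 + $1,162.90 = $1,437.58

$1,437.58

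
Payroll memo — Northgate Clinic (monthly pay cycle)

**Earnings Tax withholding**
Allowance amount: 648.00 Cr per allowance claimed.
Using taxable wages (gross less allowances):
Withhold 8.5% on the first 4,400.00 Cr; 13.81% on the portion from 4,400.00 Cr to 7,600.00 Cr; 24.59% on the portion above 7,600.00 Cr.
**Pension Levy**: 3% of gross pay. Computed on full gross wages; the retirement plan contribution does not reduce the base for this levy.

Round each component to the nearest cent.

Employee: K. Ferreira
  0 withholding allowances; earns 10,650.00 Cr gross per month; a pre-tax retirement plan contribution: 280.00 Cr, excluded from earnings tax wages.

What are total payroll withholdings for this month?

Earnings Tax: taxable = 10,650.00 Cr − 280.00 Cr = 10,370.00 Cr
  815.92 Cr + 24.59% × (10,370.00 Cr − 7,600.00 Cr) = 815.92 Cr + 24.59% × 2,770.00 Cr = 1,497.06 Cr
Pension Levy: 3% × 10,650.00 Cr = 319.50 Cr
Total: 1,497.06 Cr + 319.50 Cr = 1,816.56 Cr

1,816.56 Cr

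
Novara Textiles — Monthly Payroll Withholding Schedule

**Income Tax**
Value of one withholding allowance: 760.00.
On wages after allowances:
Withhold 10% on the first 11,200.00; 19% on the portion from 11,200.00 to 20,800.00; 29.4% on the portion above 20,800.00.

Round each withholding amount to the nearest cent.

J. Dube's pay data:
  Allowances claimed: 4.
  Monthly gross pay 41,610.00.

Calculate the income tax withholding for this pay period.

8,168.38

Income Tax: taxable = 41,610.00 − 4×760.00 = 38,570.00
  2,944.00 + 29.4% × (38,570.00 − 20,800.00) = 2,944.00 + 29.4% × 17,770.00 = 8,168.38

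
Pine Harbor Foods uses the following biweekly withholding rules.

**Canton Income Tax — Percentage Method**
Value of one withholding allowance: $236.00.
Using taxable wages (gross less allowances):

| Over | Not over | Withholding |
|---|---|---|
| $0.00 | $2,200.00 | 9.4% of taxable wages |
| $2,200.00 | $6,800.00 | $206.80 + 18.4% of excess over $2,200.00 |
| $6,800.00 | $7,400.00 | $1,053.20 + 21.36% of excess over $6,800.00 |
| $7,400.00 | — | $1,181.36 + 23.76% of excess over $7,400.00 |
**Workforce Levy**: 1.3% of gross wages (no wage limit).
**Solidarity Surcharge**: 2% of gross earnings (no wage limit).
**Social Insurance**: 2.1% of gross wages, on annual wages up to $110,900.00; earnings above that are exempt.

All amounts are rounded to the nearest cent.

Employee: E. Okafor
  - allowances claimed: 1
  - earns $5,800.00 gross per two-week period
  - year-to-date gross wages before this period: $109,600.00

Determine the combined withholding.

Canton Income Tax: taxable = $5,800.00 − 1×$236.00 = $5,564.00
  $206.80 + 18.4% × ($5,564.00 − $2,200.00) = $206.80 + 18.4% × $3,364.00 = $825.78
Workforce Levy: 1.3% × $5,800.00 = $75.40
Solidarity Surcharge: 2% × $5,800.00 = $116.00
Social Insurance: cap $110,900.00 − YTD $109,600.00 = $1,300.00 subject; 2.1% × $1,300.00 = $27.30
Total: $825.78 + $75.40 + $116.00 + $27.30 = $1,044.48

$1,044.48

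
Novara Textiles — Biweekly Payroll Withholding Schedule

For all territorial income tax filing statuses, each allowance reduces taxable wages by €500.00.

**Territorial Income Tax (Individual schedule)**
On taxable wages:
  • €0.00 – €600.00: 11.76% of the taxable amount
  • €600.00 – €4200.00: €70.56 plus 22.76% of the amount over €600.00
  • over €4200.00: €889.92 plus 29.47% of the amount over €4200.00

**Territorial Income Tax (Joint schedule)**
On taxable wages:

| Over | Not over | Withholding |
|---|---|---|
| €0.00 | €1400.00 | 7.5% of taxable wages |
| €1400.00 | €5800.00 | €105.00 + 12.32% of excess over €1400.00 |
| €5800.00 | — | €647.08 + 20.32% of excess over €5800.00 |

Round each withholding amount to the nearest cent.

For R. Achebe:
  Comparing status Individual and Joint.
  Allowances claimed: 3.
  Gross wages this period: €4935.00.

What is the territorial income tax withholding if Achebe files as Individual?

€715.81

Territorial Income Tax (Individual): taxable = €4935.00 − 3×€500.00 = €3435.00
  €70.56 + 22.76% × (€3435.00 − €600.00) = €70.56 + 22.76% × €2835.00 = €715.81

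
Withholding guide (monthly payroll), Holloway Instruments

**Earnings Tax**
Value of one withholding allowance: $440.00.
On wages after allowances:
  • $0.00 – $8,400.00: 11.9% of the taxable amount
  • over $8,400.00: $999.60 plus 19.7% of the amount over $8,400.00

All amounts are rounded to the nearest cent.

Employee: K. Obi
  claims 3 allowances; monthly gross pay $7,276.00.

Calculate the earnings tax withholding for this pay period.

$708.76

Earnings Tax: taxable = $7,276.00 − 3×$440.00 = $5,956.00
  11.9% × $5,956.00 = $708.76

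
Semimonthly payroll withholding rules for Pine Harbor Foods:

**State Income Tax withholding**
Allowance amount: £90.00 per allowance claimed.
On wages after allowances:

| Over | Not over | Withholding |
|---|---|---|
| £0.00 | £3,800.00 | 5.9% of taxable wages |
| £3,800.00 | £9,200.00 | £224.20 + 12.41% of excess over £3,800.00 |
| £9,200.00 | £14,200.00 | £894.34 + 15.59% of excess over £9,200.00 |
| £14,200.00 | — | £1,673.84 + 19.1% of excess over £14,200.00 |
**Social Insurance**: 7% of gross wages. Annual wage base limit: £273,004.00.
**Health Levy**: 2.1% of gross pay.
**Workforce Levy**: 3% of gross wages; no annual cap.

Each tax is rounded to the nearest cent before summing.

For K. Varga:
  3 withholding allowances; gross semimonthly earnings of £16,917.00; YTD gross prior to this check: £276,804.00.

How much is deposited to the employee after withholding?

£13,913.01

State Income Tax: taxable = £16,917.00 − 3×£90.00 = £16,647.00
  £1,673.84 + 19.1% × (£16,647.00 − £14,200.00) = £1,673.84 + 19.1% × £2,447.00 = £2,141.22
Social Insurance: YTD £276,804.00 ≥ cap £273,004.00 → £0.00
Health Levy: 2.1% × £16,917.00 = £355.26
Workforce Levy: 3% × £16,917.00 = £507.51
Total withheld: £2,141.22 + £0.00 + £355.26 + £507.51 = £3,003.99
Net pay: £16,917.00 − £3,003.99 = £13,913.01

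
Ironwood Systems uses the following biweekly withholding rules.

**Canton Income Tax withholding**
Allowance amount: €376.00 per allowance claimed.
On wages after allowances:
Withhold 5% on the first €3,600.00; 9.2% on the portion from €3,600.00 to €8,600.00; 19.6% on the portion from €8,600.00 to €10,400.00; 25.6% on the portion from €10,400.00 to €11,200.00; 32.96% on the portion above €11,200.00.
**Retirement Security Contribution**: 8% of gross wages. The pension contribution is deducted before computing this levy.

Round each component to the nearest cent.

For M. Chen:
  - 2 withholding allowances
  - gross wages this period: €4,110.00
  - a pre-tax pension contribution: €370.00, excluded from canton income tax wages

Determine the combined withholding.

€448.60

Canton Income Tax: taxable = €4,110.00 − €370.00 − 2×€376.00 = €2,988.00
  5% × €2,988.00 = €149.40
Retirement Security Contribution: 8% × €3,740.00 = €299.20
Total: €149.40 + €299.20 = €448.60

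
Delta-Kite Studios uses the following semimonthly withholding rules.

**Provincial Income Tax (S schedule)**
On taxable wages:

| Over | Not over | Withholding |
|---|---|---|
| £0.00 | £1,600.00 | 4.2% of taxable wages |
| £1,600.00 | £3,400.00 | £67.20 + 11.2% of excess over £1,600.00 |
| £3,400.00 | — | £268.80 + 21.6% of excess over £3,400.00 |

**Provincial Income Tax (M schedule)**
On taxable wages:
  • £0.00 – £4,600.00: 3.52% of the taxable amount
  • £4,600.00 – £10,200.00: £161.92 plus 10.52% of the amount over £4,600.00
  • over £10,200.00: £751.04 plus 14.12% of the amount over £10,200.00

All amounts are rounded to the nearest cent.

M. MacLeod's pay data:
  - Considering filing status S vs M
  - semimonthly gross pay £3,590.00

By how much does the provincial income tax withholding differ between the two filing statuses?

£183.47

Provincial Income Tax (S): taxable = £3,590.00
  £268.80 + 21.6% × (£3,590.00 − £3,400.00) = £268.80 + 21.6% × £190.00 = £309.84
Provincial Income Tax (M): taxable = £3,590.00
  3.52% × £3,590.00 = £126.37
Difference: |£309.84 − £126.37| = £183.47 (higher under S)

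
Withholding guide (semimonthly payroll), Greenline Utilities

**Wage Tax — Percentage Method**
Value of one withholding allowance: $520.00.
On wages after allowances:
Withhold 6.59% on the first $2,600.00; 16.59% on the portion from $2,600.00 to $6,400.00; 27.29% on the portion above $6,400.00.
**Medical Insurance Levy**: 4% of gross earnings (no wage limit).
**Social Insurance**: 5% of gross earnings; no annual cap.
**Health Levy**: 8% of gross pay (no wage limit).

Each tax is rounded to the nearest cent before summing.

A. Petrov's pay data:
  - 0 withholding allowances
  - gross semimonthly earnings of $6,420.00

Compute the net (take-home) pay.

$4,521.38

Wage Tax: taxable = $6,420.00
  $801.76 + 27.29% × ($6,420.00 − $6,400.00) = $801.76 + 27.29% × $20.00 = $807.22
Medical Insurance Levy: 4% × $6,420.00 = $256.80
Social Insurance: 5% × $6,420.00 = $321.00
Health Levy: 8% × $6,420.00 = $513.60
Total withheld: $807.22 + $256.80 + $321.00 + $513.60 = $1,898.62
Net pay: $6,420.00 − $1,898.62 = $4,521.38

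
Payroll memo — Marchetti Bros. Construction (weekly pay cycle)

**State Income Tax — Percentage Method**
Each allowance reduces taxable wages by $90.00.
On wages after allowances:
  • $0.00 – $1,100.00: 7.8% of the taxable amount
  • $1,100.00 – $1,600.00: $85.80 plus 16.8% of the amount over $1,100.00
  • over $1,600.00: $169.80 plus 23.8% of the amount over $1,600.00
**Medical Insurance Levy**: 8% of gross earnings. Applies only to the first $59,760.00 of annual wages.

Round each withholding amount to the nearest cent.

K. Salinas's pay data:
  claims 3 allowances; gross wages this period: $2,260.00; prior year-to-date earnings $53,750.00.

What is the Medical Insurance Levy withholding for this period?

$180.80

Medical Insurance Levy: 8% × $2,260.00 = $180.80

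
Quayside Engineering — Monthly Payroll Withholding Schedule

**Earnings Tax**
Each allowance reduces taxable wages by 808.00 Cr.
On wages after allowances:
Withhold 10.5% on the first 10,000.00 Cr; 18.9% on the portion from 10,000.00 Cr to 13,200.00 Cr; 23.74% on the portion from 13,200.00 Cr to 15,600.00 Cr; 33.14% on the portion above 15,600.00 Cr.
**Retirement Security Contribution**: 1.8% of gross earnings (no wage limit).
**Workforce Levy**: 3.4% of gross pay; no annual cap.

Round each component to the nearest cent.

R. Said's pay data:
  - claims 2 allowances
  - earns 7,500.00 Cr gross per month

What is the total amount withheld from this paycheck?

1,007.82 Cr

Earnings Tax: taxable = 7,500.00 Cr − 2×808.00 Cr = 5,884.00 Cr
  10.5% × 5,884.00 Cr = 617.82 Cr
Retirement Security Contribution: 1.8% × 7,500.00 Cr = 135.00 Cr
Workforce Levy: 3.4% × 7,500.00 Cr = 255.00 Cr
Total: 617.82 Cr + 135.00 Cr + 255.00 Cr = 1,007.82 Cr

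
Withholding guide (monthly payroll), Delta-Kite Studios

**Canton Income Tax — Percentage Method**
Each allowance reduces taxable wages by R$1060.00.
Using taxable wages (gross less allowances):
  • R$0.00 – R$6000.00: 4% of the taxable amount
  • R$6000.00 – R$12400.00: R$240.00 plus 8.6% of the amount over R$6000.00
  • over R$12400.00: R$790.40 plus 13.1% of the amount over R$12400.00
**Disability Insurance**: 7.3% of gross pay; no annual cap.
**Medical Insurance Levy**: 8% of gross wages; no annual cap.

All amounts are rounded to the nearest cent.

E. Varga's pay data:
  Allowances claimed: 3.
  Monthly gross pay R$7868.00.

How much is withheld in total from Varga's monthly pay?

Canton Income Tax: taxable = R$7868.00 − 3×R$1060.00 = R$4688.00
  4% × R$4688.00 = R$187.52
Disability Insurance: 7.3% × R$7868.00 = R$574.36
Medical Insurance Levy: 8% × R$7868.00 = R$629.44
Total: R$187.52 + R$574.36 + R$629.44 = R$1391.32

R$1391.32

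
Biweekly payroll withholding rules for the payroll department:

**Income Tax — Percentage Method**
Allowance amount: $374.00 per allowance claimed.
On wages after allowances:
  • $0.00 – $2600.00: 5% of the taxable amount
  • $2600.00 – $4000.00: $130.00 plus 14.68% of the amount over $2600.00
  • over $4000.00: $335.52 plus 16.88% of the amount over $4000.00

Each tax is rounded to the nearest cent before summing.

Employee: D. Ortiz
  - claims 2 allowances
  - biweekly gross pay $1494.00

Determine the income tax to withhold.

$37.30

Income Tax: taxable = $1494.00 − 2×$374.00 = $746.00
  5% × $746.00 = $37.30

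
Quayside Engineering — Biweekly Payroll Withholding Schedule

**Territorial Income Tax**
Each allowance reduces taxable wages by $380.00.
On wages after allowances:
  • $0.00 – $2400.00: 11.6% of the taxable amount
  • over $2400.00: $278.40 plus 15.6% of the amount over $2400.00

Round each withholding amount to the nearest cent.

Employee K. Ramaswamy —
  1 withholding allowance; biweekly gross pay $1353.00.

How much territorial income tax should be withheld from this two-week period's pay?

$112.87

Territorial Income Tax: taxable = $1353.00 − 1×$380.00 = $973.00
  11.6% × $973.00 = $112.87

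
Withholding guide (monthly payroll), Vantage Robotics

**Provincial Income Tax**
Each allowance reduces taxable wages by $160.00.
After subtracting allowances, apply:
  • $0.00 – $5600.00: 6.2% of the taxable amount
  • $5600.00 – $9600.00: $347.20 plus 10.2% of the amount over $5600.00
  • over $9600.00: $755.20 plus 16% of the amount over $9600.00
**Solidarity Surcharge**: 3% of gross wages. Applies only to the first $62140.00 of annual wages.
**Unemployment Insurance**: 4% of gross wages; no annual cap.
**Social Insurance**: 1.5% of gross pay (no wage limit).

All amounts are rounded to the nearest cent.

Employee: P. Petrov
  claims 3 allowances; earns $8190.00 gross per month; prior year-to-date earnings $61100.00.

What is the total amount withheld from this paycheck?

Provincial Income Tax: taxable = $8190.00 − 3×$160.00 = $7710.00
  $347.20 + 10.2% × ($7710.00 − $5600.00) = $347.20 + 10.2% × $2110.00 = $562.42
Solidarity Surcharge: cap $62140.00 − YTD $61100.00 = $1040.00 subject; 3% × $1040.00 = $31.20
Unemployment Insurance: 4% × $8190.00 = $327.60
Social Insurance: 1.5% × $8190.00 = $122.85
Total: $562.42 + $31.20 + $327.60 + $122.85 = $1044.07

$1044.07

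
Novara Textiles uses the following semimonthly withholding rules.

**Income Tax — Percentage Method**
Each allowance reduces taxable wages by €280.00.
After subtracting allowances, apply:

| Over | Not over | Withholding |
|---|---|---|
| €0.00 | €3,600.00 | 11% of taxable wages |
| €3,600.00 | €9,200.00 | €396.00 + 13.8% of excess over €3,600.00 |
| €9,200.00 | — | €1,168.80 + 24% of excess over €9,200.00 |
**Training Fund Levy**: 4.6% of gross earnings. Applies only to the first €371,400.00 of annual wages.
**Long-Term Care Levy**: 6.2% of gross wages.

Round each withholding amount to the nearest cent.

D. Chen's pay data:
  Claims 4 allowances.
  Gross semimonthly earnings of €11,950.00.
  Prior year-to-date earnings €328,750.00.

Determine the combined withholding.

Income Tax: taxable = €11,950.00 − 4×€280.00 = €10,830.00
  €1,168.80 + 24% × (€10,830.00 − €9,200.00) = €1,168.80 + 24% × €1,630.00 = €1,560.00
Training Fund Levy: 4.6% × €11,950.00 = €549.70
Long-Term Care Levy: 6.2% × €11,950.00 = €740.90
Total: €1,560.00 + €549.70 + €740.90 = €2,850.60

€2,850.60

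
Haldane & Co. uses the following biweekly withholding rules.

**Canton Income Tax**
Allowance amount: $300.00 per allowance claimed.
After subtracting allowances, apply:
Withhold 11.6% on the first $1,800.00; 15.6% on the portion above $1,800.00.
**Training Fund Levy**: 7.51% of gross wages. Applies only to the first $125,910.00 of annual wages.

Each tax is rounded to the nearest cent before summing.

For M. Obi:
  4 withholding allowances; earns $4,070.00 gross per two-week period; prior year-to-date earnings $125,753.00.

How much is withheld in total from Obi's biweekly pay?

Canton Income Tax: taxable = $4,070.00 − 4×$300.00 = $2,870.00
  $208.80 + 15.6% × ($2,870.00 − $1,800.00) = $208.80 + 15.6% × $1,070.00 = $375.72
Training Fund Levy: cap $125,910.00 − YTD $125,753.00 = $157.00 subject; 7.51% × $157.00 = $11.79
Total: $375.72 + $11.79 = $387.51

$387.51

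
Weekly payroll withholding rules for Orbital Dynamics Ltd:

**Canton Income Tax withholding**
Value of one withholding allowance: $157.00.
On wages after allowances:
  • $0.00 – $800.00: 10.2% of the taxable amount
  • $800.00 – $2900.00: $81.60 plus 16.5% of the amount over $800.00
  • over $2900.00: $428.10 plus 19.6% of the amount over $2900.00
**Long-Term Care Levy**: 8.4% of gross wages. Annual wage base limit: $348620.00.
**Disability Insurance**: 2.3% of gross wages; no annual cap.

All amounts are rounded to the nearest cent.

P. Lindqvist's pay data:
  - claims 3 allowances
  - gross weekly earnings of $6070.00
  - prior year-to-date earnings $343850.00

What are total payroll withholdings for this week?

Canton Income Tax: taxable = $6070.00 − 3×$157.00 = $5599.00
  $428.10 + 19.6% × ($5599.00 − $2900.00) = $428.10 + 19.6% × $2699.00 = $957.10
Long-Term Care Levy: cap $348620.00 − YTD $343850.00 = $4770.00 subject; 8.4% × $4770.00 = $400.68
Disability Insurance: 2.3% × $6070.00 = $139.61
Total: $957.10 + $400.68 + $139.61 = $1497.39

$1497.39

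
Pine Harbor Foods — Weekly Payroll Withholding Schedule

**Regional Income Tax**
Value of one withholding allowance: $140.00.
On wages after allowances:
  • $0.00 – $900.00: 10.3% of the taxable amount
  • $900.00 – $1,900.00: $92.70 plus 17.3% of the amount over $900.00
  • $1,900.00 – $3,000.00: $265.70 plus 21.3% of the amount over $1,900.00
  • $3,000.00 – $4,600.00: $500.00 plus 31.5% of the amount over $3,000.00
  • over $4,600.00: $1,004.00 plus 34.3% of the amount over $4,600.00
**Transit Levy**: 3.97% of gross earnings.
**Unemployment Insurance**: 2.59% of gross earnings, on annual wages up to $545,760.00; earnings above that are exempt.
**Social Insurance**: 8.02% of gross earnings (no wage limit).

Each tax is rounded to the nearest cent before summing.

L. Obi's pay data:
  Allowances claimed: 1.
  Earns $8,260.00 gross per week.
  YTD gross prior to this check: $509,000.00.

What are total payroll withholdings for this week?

Regional Income Tax: taxable = $8,260.00 − 1×$140.00 = $8,120.00
  $1,004.00 + 34.3% × ($8,120.00 − $4,600.00) = $1,004.00 + 34.3% × $3,520.00 = $2,211.36
Transit Levy: 3.97% × $8,260.00 = $327.92
Unemployment Insurance: 2.59% × $8,260.00 = $213.93
Social Insurance: 8.02% × $8,260.00 = $662.45
Total: $2,211.36 + $327.92 + $213.93 + $662.45 = $3,415.66

$3,415.66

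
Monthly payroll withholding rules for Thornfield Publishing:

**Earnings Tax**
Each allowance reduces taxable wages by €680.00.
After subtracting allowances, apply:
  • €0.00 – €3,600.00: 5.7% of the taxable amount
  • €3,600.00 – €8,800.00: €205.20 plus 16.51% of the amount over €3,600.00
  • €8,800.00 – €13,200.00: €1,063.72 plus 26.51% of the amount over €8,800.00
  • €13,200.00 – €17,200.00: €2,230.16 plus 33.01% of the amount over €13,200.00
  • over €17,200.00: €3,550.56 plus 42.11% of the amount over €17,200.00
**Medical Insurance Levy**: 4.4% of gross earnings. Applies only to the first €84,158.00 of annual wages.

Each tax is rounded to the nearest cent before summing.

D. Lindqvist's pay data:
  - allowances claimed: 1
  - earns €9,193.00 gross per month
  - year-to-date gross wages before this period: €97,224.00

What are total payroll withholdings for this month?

€1,016.34

Earnings Tax: taxable = €9,193.00 − 1×€680.00 = €8,513.00
  €205.20 + 16.51% × (€8,513.00 − €3,600.00) = €205.20 + 16.51% × €4,913.00 = €1,016.34
Medical Insurance Levy: YTD €97,224.00 ≥ cap €84,158.00 → €0.00
Total: €1,016.34 + €0.00 = €1,016.34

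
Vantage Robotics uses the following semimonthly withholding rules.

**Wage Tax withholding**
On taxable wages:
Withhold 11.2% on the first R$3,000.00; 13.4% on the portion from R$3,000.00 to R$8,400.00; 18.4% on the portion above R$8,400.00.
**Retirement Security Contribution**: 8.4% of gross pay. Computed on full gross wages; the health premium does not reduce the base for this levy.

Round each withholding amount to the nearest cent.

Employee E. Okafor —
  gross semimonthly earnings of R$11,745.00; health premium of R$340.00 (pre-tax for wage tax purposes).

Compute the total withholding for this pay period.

Wage Tax: taxable = R$11,745.00 − R$340.00 = R$11,405.00
  R$1,059.60 + 18.4% × (R$11,405.00 − R$8,400.00) = R$1,059.60 + 18.4% × R$3,005.00 = R$1,612.52
Retirement Security Contribution: 8.4% × R$11,745.00 = R$986.58
Total: R$1,612.52 + R$986.58 = R$2,599.10

R$2,599.10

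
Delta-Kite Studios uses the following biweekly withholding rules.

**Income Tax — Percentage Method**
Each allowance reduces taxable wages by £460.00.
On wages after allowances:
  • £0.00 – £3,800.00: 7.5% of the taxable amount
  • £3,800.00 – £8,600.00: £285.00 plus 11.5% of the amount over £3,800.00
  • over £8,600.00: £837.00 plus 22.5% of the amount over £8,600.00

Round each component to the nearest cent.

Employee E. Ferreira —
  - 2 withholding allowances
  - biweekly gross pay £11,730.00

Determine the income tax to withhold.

Income Tax: taxable = £11,730.00 − 2×£460.00 = £10,810.00
  £837.00 + 22.5% × (£10,810.00 − £8,600.00) = £837.00 + 22.5% × £2,210.00 = £1,334.25

£1,334.25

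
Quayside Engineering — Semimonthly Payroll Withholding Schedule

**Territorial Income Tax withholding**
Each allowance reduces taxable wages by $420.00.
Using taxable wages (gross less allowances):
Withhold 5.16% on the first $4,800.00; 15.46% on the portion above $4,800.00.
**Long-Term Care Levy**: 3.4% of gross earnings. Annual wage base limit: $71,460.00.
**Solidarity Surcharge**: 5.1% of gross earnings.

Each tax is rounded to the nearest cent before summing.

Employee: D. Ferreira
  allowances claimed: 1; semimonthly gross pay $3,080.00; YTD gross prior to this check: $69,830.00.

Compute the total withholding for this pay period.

Territorial Income Tax: taxable = $3,080.00 − 1×$420.00 = $2,660.00
  5.16% × $2,660.00 = $137.26
Long-Term Care Levy: cap $71,460.00 − YTD $69,830.00 = $1,630.00 subject; 3.4% × $1,630.00 = $55.42
Solidarity Surcharge: 5.1% × $3,080.00 = $157.08
Total: $137.26 + $55.42 + $157.08 = $349.76

$349.76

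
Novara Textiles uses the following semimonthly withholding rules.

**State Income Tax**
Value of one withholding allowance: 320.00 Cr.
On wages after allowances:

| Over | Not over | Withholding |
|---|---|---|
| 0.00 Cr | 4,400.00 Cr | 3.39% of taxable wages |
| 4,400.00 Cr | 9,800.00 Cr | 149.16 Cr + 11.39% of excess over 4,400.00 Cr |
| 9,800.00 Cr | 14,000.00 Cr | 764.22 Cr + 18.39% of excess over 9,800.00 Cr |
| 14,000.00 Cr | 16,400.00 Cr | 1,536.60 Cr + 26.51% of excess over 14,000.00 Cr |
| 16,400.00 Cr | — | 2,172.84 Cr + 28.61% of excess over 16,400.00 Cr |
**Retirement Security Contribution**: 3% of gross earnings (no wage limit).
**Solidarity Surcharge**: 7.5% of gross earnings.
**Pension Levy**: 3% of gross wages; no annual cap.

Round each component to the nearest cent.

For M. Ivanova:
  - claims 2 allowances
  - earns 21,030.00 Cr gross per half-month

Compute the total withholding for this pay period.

6,153.43 Cr

State Income Tax: taxable = 21,030.00 Cr − 2×320.00 Cr = 20,390.00 Cr
  2,172.84 Cr + 28.61% × (20,390.00 Cr − 16,400.00 Cr) = 2,172.84 Cr + 28.61% × 3,990.00 Cr = 3,314.38 Cr
Retirement Security Contribution: 3% × 21,030.00 Cr = 630.90 Cr
Solidarity Surcharge: 7.5% × 21,030.00 Cr = 1,577.25 Cr
Pension Levy: 3% × 21,030.00 Cr = 630.90 Cr
Total: 3,314.38 Cr + 630.90 Cr + 1,577.25 Cr + 630.90 Cr = 6,153.43 Cr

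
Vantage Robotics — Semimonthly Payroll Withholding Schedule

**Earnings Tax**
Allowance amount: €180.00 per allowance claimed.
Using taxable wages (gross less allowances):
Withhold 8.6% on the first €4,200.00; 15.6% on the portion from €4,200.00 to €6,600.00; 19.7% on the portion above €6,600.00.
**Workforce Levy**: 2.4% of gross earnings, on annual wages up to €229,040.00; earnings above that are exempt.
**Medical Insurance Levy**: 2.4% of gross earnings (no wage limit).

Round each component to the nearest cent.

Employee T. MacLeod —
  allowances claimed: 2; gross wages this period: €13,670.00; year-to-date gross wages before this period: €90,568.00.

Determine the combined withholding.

Earnings Tax: taxable = €13,670.00 − 2×€180.00 = €13,310.00
  €735.60 + 19.7% × (€13,310.00 − €6,600.00) = €735.60 + 19.7% × €6,710.00 = €2,057.47
Workforce Levy: 2.4% × €13,670.00 = €328.08
Medical Insurance Levy: 2.4% × €13,670.00 = €328.08
Total: €2,057.47 + €328.08 + €328.08 = €2,713.63

€2,713.63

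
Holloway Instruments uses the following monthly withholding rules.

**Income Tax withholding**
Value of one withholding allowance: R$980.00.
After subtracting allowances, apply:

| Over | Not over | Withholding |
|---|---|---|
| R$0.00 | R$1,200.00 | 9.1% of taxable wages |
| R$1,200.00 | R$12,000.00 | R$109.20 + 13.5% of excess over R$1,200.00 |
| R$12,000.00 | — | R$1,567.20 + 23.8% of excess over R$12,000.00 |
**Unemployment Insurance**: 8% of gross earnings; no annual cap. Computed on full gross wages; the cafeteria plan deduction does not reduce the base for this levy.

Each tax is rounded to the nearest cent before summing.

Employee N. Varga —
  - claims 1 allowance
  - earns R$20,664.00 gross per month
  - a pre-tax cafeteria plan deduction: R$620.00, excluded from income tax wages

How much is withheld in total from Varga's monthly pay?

R$4,901.55

Income Tax: taxable = R$20,664.00 − R$620.00 − 1×R$980.00 = R$19,064.00
  R$1,567.20 + 23.8% × (R$19,064.00 − R$12,000.00) = R$1,567.20 + 23.8% × R$7,064.00 = R$3,248.43
Unemployment Insurance: 8% × R$20,664.00 = R$1,653.12
Total: R$3,248.43 + R$1,653.12 = R$4,901.55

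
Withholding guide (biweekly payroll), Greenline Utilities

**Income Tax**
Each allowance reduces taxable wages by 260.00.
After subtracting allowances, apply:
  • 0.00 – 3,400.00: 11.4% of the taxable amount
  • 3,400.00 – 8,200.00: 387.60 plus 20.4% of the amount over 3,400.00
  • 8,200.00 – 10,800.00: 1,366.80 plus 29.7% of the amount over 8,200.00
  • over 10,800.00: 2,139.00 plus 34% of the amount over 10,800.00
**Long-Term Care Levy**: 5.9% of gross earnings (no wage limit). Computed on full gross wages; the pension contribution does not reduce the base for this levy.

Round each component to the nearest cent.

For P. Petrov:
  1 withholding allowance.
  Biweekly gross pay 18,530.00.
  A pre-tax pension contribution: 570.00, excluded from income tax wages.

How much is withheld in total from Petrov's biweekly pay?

Income Tax: taxable = 18,530.00 − 570.00 − 1×260.00 = 17,700.00
  2,139.00 + 34% × (17,700.00 − 10,800.00) = 2,139.00 + 34% × 6,900.00 = 4,485.00
Long-Term Care Levy: 5.9% × 18,530.00 = 1,093.27
Total: 4,485.00 + 1,093.27 = 5,578.27

5,578.27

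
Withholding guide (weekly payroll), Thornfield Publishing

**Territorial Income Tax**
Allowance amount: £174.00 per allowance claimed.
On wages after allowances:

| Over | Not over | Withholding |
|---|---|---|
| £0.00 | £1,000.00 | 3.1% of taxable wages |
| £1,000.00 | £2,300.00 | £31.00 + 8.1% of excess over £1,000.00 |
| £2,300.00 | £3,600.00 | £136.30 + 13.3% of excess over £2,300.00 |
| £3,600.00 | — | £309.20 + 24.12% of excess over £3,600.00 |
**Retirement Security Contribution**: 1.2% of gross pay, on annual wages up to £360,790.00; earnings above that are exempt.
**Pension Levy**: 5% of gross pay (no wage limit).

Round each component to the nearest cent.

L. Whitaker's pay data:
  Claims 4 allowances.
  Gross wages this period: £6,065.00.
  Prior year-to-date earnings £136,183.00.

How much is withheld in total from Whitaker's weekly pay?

£1,111.91

Territorial Income Tax: taxable = £6,065.00 − 4×£174.00 = £5,369.00
  £309.20 + 24.12% × (£5,369.00 − £3,600.00) = £309.20 + 24.12% × £1,769.00 = £735.88
Retirement Security Contribution: 1.2% × £6,065.00 = £72.78
Pension Levy: 5% × £6,065.00 = £303.25
Total: £735.88 + £72.78 + £303.25 = £1,111.91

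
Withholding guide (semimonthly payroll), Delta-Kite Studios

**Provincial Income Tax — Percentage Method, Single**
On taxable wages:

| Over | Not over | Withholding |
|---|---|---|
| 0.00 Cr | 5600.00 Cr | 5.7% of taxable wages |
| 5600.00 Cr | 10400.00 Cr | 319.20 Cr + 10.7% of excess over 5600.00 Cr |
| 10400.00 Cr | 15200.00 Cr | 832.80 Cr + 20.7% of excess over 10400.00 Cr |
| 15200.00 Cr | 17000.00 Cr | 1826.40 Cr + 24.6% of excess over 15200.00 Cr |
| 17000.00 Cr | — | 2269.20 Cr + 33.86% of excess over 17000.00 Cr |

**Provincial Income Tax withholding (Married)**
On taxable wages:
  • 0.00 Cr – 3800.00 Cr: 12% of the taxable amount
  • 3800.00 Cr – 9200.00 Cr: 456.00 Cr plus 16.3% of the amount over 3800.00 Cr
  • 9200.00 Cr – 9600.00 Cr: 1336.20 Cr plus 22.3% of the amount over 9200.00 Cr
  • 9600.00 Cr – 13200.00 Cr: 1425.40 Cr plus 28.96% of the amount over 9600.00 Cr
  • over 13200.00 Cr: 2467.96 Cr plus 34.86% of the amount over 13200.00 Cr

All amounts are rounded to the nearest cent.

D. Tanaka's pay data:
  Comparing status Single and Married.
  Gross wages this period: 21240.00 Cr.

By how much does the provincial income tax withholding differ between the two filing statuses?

1565.84 Cr

Provincial Income Tax (Single): taxable = 21240.00 Cr
  2269.20 Cr + 33.86% × (21240.00 Cr − 17000.00 Cr) = 2269.20 Cr + 33.86% × 4240.00 Cr = 3704.86 Cr
Provincial Income Tax (Married): taxable = 21240.00 Cr
  2467.96 Cr + 34.86% × (21240.00 Cr − 13200.00 Cr) = 2467.96 Cr + 34.86% × 8040.00 Cr = 5270.70 Cr
Difference: |3704.86 Cr − 5270.70 Cr| = 1565.84 Cr (higher under Married)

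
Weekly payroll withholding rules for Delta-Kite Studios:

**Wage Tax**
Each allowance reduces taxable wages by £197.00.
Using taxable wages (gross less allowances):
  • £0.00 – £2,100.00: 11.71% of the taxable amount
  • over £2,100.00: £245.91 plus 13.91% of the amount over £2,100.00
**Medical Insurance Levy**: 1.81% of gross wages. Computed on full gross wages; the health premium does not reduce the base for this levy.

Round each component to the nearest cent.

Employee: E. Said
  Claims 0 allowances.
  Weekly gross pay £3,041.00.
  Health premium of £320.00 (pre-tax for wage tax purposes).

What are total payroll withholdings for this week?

Wage Tax: taxable = £3,041.00 − £320.00 = £2,721.00
  £245.91 + 13.91% × (£2,721.00 − £2,100.00) = £245.91 + 13.91% × £621.00 = £332.29
Medical Insurance Levy: 1.81% × £3,041.00 = £55.04
Total: £332.29 + £55.04 = £387.33

£387.33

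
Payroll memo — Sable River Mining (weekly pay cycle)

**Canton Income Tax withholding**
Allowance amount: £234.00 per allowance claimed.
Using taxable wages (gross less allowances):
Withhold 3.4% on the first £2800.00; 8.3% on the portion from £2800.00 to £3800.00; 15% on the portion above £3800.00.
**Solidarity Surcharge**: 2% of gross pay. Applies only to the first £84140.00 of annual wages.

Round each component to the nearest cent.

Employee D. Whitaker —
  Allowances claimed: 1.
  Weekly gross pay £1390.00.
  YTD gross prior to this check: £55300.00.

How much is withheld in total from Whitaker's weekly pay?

£67.10

Canton Income Tax: taxable = £1390.00 − 1×£234.00 = £1156.00
  3.4% × £1156.00 = £39.30
Solidarity Surcharge: 2% × £1390.00 = £27.80
Total: £39.30 + £27.80 = £67.10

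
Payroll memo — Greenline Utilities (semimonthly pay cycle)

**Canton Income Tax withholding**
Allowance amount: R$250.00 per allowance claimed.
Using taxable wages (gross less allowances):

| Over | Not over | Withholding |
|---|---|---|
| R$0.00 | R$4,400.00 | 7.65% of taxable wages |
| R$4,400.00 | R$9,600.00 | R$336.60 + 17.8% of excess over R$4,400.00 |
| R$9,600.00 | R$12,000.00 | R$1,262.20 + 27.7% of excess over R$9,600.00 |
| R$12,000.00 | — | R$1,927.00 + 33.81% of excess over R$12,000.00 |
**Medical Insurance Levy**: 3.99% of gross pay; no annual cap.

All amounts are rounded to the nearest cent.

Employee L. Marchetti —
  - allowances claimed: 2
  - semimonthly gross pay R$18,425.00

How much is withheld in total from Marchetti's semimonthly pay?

Canton Income Tax: taxable = R$18,425.00 − 2×R$250.00 = R$17,925.00
  R$1,927.00 + 33.81% × (R$17,925.00 − R$12,000.00) = R$1,927.00 + 33.81% × R$5,925.00 = R$3,930.24
Medical Insurance Levy: 3.99% × R$18,425.00 = R$735.16
Total: R$3,930.24 + R$735.16 = R$4,665.40

R$4,665.40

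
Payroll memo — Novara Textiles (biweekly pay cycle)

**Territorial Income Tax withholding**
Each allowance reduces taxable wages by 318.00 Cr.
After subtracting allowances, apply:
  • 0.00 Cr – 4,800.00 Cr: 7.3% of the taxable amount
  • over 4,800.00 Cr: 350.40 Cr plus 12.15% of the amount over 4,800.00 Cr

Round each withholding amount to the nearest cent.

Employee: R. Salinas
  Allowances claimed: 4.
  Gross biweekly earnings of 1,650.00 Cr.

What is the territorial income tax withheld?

27.59 Cr

Territorial Income Tax: taxable = 1,650.00 Cr − 4×318.00 Cr = 378.00 Cr
  7.3% × 378.00 Cr = 27.59 Cr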